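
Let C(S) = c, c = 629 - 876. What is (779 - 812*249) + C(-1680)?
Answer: -201656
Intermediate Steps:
c = -247
C(S) = -247
(779 - 812*249) + C(-1680) = (779 - 812*249) - 247 = (779 - 202188) - 247 = -201409 - 247 = -201656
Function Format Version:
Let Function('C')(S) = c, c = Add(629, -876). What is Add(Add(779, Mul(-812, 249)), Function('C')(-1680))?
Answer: -201656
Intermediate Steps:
c = -247
Function('C')(S) = -247
Add(Add(779, Mul(-812, 249)), Function('C')(-1680)) = Add(Add(779, Mul(-812, 249)), -247) = Add(Add(779, -202188), -247) = Add(-201409, -247) = -201656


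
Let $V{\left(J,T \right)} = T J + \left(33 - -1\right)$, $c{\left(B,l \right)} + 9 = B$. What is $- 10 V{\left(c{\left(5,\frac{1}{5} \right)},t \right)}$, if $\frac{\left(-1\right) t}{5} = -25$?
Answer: $4660$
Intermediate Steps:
$c{\left(B,l \right)} = -9 + B$
$t = 125$ ($t = \left(-5\right) \left(-25\right) = 125$)
$V{\left(J,T \right)} = 34 + J T$ ($V{\left(J,T \right)} = J T + \left(33 + 1\right) = J T + 34 = 34 + J T$)
$- 10 V{\left(c{\left(5,\frac{1}{5} \right)},t \right)} = - 10 \left(34 + \left(-9 + 5\right) 125\right) = - 10 \left(34 - 500\right) = \left(-10\right) \left(-466\right) = 4660$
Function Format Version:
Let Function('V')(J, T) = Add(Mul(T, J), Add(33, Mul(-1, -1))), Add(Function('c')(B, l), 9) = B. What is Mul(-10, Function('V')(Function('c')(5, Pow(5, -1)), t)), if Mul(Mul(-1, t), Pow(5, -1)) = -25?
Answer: 4660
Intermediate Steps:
Function('c')(B, l) = Add(-9, B)
t = 125 (t = Mul(-5, -25) = 125)
Function('V')(J, T) = Add(34, Mul(J, T)) (Function('V')(J, T) = Add(Mul(J, T), Add(33, 1)) = Add(Mul(J, T), 34) = Add(34, Mul(J, T)))
Mul(-10, Function('V')(Function('c')(5, Pow(5, -1)), t)) = Mul(-10, Add(34, Mul(Add(-9, 5), 125))) = Mul(-10, Add(34, Mul(-4, 125))) = Mul(-10, Add(34, -500)) = Mul(-10, -466) = 4660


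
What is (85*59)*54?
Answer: 270810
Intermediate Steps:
(85*59)*54 = 5015*54 = 270810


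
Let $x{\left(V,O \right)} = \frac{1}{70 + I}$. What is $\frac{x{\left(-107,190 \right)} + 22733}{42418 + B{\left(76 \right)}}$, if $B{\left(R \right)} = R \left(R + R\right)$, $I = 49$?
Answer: $\frac{1352614}{3211215} \approx 0.42122$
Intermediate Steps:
$B{\left(R \right)} = 2 R^{2}$ ($B{\left(R \right)} = R 2 R = 2 R^{2}$)
$x{\left(V,O \right)} = \frac{1}{119}$ ($x{\left(V,O \right)} = \frac{1}{70 + 49} = \frac{1}{119}$)
$\frac{x{\left(-107,190 \right)} + 22733}{42418 + B{\left(76 \right)}} = \frac{\frac{1}{119} + 22733}{42418 + 2 \cdot 76^{2}} = \frac{2705228}{119 \left(42418 + 2 \cdot 5776\right)} = \frac{2705228}{119 \left(42418 + 11552\right)} = \frac{2705228}{119 \cdot 53970} = \frac{2705228}{119} \cdot \frac{1}{53970} = \frac{1352614}{3211215}$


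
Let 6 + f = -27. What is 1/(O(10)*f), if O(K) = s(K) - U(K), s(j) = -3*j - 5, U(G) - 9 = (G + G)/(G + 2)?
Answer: 1/1507 ≈ 0.00066357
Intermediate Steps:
f = -33 (f = -6 - 27 = -33)
U(G) = 9 + 2*G/(2 + G) (U(G) = 9 + (G + G)/(G + 2) = 9 + (2*G)/(2 + G) = 9 + 2*G/(2 + G))
s(j) = -5 - 3*j
O(K) = -5 - 3*K - (18 + 11*K)/(2 + K) (O(K) = (-5 - 3*K) - (18 + 11*K)/(2 + K) = -5 - 3*K - (18 + 11*K)/(2 + K))
1/(O(10)*f) = 1/(((-28 - 22*10 - 3*10²)/(2 + 10))*(-33)) = 1/(((-28 - 220 - 3*100)/12)*(-33)) = 1/(((-28 - 220 - 300)/12)*(-33)) = 1/(((1/12)*(-548))*(-33)) = 1/(-137/3*(-33)) = 1/1507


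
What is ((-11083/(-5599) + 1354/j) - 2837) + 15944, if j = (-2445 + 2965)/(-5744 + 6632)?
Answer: 5612312546/363935 ≈ 15421.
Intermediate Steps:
j = 65/111 (j = 520/888 = 520*(1/888) = 65/111 ≈ 0.58559)
((-11083/(-5599) + 1354/j) - 2837) + 15944 = ((-11083/(-5599) + 1354/(65/111)) - 2837) + 15944 = ((-11083*(-1/5599) + 1354*(111/65)) - 2837) + 15944 = ((11083/5599 + 150294/65) - 2837) + 15944 = (842216501/363935 - 2837) + 15944 = -190267094/363935 + 15944 = 5612312546/363935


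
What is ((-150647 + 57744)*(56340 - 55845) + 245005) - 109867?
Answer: -45851847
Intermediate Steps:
((-150647 + 57744)*(56340 - 55845) + 245005) - 109867 = (-92903*495 + 245005) - 109867 = (-45986985 + 245005) - 109867 = -45741980 - 109867 = -45851847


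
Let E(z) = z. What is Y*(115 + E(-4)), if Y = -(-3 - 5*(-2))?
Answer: -777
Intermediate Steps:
Y = -7 (Y = -(-3 + 10) = -1*7 = -7)
Y*(115 + E(-4)) = -7*(115 - 4) = -7*111 = -777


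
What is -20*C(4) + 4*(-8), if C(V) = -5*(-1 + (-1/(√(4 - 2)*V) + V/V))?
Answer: -32 - 25*√2/2 ≈ -49.678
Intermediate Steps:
C(V) = 5*√2/(2*V) (C(V) = -5*(-1 + (-1/(√2*V) + 1)) = -5*(-1 + (-1/(V*√2) + 1)) = -5*(-1 + (-√2/(2*V) + 1)) = -5*(-1 + (1 - √2/(2*V))) = -(-5)*√2/(2*V) = 5*√2/(2*V))
-20*C(4) + 4*(-8) = -50*√2/4 + 4*(-8) = -50*√2/4 - 32 = -25*√2/2 - 32 = -32 - 25*√2/2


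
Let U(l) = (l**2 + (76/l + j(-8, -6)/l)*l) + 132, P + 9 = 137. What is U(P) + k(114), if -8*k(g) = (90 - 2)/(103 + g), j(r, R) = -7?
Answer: 3598934/217 ≈ 16585.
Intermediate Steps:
P = 128 (P = -9 + 137 = 128)
U(l) = 201 + l**2 (U(l) = (l**2 + (76/l - 7/l)*l) + 132 = (l**2 + (69/l)*l) + 132 = (l**2 + 69) + 132 = (69 + l**2) + 132 = 201 + l**2)
k(g) = -11/(103 + g) (k(g) = -(90 - 2)/(8*(103 + g)) = -11/(103 + g))
U(P) + k(114) = (201 + 128**2) - 11/(103 + 114) = (201 + 16384) - 11/217 = 16585 - 11*1/217 = 16585 - 11/217 = 3598934/217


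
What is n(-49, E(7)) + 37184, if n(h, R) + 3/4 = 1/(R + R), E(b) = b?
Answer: 1041133/28 ≈ 37183.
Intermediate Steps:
n(h, R) = -3/4 + 1/(2*R) (n(h, R) = -3/4 + 1/(R + R) = -3/4 + 1/(2*R))
n(-49, E(7)) + 37184 = (1/4)*(2 - 3*7)/7 + 37184 = (1/4)*(1/7)*(2 - 21) + 37184 = (1/4)*(1/7)*(-19) + 37184 = -19/28 + 37184 = 1041133/28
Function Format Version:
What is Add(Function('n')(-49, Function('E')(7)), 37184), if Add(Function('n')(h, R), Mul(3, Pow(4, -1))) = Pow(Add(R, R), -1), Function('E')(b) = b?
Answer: Rational(1041133, 28) ≈ 37183.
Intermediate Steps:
Function('n')(h, R) = Add(Rational(-3, 4), Mul(Rational(1, 2), Pow(R, -1))) (Function('n')(h, R) = Add(Rational(-3, 4), Pow(Add(R, R), -1)) = Add(Rational(-3, 4), Pow(Mul(2, R), -1)) = Add(Rational(-3, 4), Mul(Rational(1, 2), Pow(R, -1))))
Add(Function('n')(-49, Function('E')(7)), 37184) = Add(Mul(Rational(1, 4), Pow(7, -1), Add(2, Mul(-3, 7))), 37184) = Add(Mul(Rational(1, 4), Rational(1, 7), Add(2, -21)), 37184) = Add(Mul(Rational(1, 4), Rational(1, 7), -19), 37184) = Add(Rational(-19, 28), 37184) = Rational(1041133, 28)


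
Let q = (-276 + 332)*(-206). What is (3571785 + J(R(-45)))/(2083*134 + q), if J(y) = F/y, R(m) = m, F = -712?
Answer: 160731037/12041370 ≈ 13.348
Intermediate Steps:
q = -11536 (q = 56*(-206) = -11536)
J(y) = -712/y
(3571785 + J(R(-45)))/(2083*134 + q) = (3571785 - 712/(-45))/(2083*134 - 11536) = (3571785 - 712*(-1/45))/(279122 - 11536) = (3571785 + 712/45)/267586 = (160731037/45)*(1/267586) = 160731037/12041370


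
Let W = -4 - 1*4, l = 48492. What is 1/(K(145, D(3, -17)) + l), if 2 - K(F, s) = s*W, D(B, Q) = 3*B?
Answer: 1/48566 ≈ 2.0591e-5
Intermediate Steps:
W = -8 (W = -4 - 4 = -8)
K(F, s) = 2 + 8*s (K(F, s) = 2 - s*(-8) = 2 - (-8)*s = 2 + 8*s)
1/(K(145, D(3, -17)) + l) = 1/((2 + 8*(3*3)) + 48492) = 1/((2 + 8*9) + 48492) = 1/((2 + 72) + 48492) = 1/(74 + 48492) = 1/48566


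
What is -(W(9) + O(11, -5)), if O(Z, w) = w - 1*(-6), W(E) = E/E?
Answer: -2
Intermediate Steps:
W(E) = 1
O(Z, w) = 6 + w (O(Z, w) = w + 6 = 6 + w)
-(W(9) + O(11, -5)) = -(1 + (6 - 5)) = -(1 + 1) = -1*2 = -2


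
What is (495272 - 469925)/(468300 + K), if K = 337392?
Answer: 8449/268564 ≈ 0.031460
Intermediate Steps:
(495272 - 469925)/(468300 + K) = (495272 - 469925)/(468300 + 337392) = 25347/805692 = 25347*(1/805692) = 8449/268564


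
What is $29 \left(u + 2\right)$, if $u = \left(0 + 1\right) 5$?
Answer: $203$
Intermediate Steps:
$u = 5$ ($u = 1 \cdot 5 = 5$)
$29 \left(u + 2\right) = 29 \left(5 + 2\right) = 29 \cdot 7 = 203$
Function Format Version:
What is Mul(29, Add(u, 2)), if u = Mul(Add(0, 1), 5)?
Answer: 203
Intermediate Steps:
u = 5 (u = Mul(1, 5) = 5)
Mul(29, Add(u, 2)) = Mul(29, Add(5, 2)) = Mul(29, 7) = 203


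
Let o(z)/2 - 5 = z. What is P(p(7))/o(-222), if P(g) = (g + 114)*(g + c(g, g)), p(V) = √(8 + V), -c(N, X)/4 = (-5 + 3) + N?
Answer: -867/434 + 167*√15/217 ≈ 0.98289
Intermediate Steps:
c(N, X) = 8 - 4*N (c(N, X) = -4*((-5 + 3) + N) = -4*(-2 + N) = 8 - 4*N)
o(z) = 10 + 2*z
P(g) = (8 - 3*g)*(114 + g) (P(g) = (g + 114)*(g + (8 - 4*g)) = (114 + g)*(8 - 3*g) = (8 - 3*g)*(114 + g))
P(p(7))/o(-222) = (912 - 334*√(8 + 7) - 3*(√(8 + 7))²)/(10 + 2*(-222)) = (912 - 334*√15 - 3*(√15)²)/(10 - 444) = (912 - 334*√15 - 3*15)/(-434) = (912 - 334*√15 - 45)*(-1/434) = (867 - 334*√15)*(-1/434) = -867/434 + 167*√15/217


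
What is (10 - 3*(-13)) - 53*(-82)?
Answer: 4395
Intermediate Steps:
(10 - 3*(-13)) - 53*(-82) = (10 + 39) + 4346 = 49 + 4346 = 4395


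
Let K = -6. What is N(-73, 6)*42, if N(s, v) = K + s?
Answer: -3318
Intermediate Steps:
N(s, v) = -6 + s
N(-73, 6)*42 = (-6 - 73)*42 = -79*42 = -3318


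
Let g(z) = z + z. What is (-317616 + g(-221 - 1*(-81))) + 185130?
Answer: -132766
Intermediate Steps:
g(z) = 2*z
(-317616 + g(-221 - 1*(-81))) + 185130 = (-317616 + 2*(-221 - 1*(-81))) + 185130 = (-317616 + 2*(-221 + 81)) + 185130 = (-317616 + 2*(-140)) + 185130 = (-317616 - 280) + 185130 = -317896 + 185130 = -132766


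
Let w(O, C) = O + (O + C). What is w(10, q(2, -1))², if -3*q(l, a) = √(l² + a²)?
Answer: (60 - √5)²/9 ≈ 370.74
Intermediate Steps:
q(l, a) = -√(a² + l²)/3 (q(l, a) = -√(l² + a²)/3 = -√(a² + l²)/3)
w(O, C) = C + 2*O (w(O, C) = O + (C + O) = C + 2*O)
w(10, q(2, -1))² = (-√((-1)² + 2²)/3 + 2*10)² = (-√(1 + 4)/3 + 20)² = (-√5/3 + 20)² = (20 - √5/3)²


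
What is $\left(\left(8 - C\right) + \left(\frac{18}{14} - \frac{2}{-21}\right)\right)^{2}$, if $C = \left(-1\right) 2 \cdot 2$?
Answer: $\frac{78961}{441} \approx 179.05$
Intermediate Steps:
$C = -4$ ($C = \left(-2\right) 2 = -4$)
$\left(\left(8 - C\right) + \left(\frac{18}{14} - \frac{2}{-21}\right)\right)^{2} = \left(\left(8 - -4\right) + \left(\frac{18}{14} - \frac{2}{-21}\right)\right)^{2} = \left(\left(8 + 4\right) + \left(18 \cdot \frac{1}{14} - - \frac{2}{21}\right)\right)^{2} = \left(12 + \left(\frac{9}{7} + \frac{2}{21}\right)\right)^{2} = \left(12 + \frac{29}{21}\right)^{2} = \left(\frac{281}{21}\right)^{2} = \frac{78961}{441}$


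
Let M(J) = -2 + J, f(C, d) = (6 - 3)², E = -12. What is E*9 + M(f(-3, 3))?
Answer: -101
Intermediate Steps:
f(C, d) = 9 (f(C, d) = 3² = 9)
E*9 + M(f(-3, 3)) = -12*9 + (-2 + 9) = -108 + 7 = -101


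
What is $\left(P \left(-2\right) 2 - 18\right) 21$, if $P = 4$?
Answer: $-714$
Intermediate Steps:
$\left(P \left(-2\right) 2 - 18\right) 21 = \left(4 \left(-2\right) 2 - 18\right) 21 = \left(\left(-8\right) 2 - 18\right) 21 = \left(-16 - 18\right) 21 = \left(-34\right) 21 = -714$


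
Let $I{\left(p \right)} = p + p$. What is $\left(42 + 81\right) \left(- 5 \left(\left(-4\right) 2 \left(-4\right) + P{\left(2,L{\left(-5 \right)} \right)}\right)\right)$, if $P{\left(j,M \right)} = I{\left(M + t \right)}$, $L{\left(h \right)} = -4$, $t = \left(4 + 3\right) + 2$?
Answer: $-25830$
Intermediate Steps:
$t = 9$ ($t = 7 + 2 = 9$)
$I{\left(p \right)} = 2 p$
$P{\left(j,M \right)} = 18 + 2 M$ ($P{\left(j,M \right)} = 2 \left(M + 9\right) = 2 \left(9 + M\right) = 18 + 2 M$)
$\left(42 + 81\right) \left(- 5 \left(\left(-4\right) 2 \left(-4\right) + P{\left(2,L{\left(-5 \right)} \right)}\right)\right) = \left(42 + 81\right) \left(- 5 \left(\left(-4\right) 2 \left(-4\right) + \left(18 + 2 \left(-4\right)\right)\right)\right) = 123 \left(- 5 \left(\left(-8\right) \left(-4\right) + \left(18 - 8\right)\right)\right) = 123 \left(- 5 \left(32 + 10\right)\right) = 123 \left(\left(-5\right) 42\right) = 123 \left(-210\right) = -25830$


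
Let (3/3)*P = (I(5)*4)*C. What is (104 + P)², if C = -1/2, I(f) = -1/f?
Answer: 272484/25 ≈ 10899.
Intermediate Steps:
C = -½ (C = -1*½ = -½ ≈ -0.50000)
P = ⅖ (P = (-1/5*4)*(-½) = (-1*⅕*4)*(-½) = -⅕*4*(-½) = -⅘*(-½) = ⅖ ≈ 0.40000)
(104 + P)² = (104 + ⅖)² = (522/5)² = 272484/25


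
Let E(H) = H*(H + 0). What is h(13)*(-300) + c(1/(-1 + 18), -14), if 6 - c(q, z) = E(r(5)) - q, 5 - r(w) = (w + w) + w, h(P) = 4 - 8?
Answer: 18803/17 ≈ 1106.1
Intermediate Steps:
h(P) = -4
r(w) = 5 - 3*w (r(w) = 5 - ((w + w) + w) = 5 - (2*w + w) = 5 - 3*w)
E(H) = H² (E(H) = H*H = H²)
c(q, z) = -94 + q (c(q, z) = 6 - ((5 - 3*5)² - q) = 6 - ((5 - 15)² - q) = 6 - ((-10)² - q) = 6 - (100 - q) = 6 + (-100 + q) = -94 + q)
h(13)*(-300) + c(1/(-1 + 18), -14) = -4*(-300) + (-94 + 1/(-1 + 18)) = 1200 + (-94 + 1/17) = 1200 - 1597/17 = 18803/17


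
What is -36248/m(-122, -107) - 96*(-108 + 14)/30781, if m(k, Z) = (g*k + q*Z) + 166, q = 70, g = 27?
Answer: 605783260/163416329 ≈ 3.7070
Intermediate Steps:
m(k, Z) = 166 + 27*k + 70*Z (m(k, Z) = (27*k + 70*Z) + 166 = 166 + 27*k + 70*Z)
-36248/m(-122, -107) - 96*(-108 + 14)/30781 = -36248/(166 + 27*(-122) + 70*(-107)) - 96*(-108 + 14)/30781 = -36248/(166 - 3294 - 7490) - 96*(-94)*(1/30781) = -36248/(-10618) + 9024*(1/30781) = -36248*(-1/10618) + 9024/30781 = 18124/5309 + 9024/30781 = 605783260/163416329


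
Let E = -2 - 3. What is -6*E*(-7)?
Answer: -210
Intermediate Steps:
E = -5
-6*E*(-7) = -6*(-5)*(-7) = 30*(-7) = -210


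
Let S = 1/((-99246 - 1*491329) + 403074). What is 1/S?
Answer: -187501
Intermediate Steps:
S = -1/187501 (S = 1/((-99246 - 491329) + 403074) = 1/(-590575 + 403074) = 1/(-187501) = -1/187501 ≈ -5.3333e-6)
1/S = 1/(-1/187501) = -187501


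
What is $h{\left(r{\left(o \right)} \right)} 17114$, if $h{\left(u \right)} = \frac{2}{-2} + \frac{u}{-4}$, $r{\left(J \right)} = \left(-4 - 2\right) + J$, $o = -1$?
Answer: $\frac{25671}{2} \approx 12836.0$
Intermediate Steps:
$r{\left(J \right)} = -6 + J$
$h{\left(u \right)} = -1 - \frac{u}{4}$ ($h{\left(u \right)} = 2 \left(- \frac{1}{2}\right) + u \left(- \frac{1}{4}\right) = -1 - \frac{u}{4}$)
$h{\left(r{\left(o \right)} \right)} 17114 = \left(-1 - \frac{-6 - 1}{4}\right) 17114 = \left(-1 - - \frac{7}{4}\right) 17114 = \left(-1 + \frac{7}{4}\right) 17114 = \frac{3}{4} \cdot 17114 = \frac{25671}{2}$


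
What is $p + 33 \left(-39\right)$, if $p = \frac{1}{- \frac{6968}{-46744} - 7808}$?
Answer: $- \frac{58714584194}{45621273} \approx -1287.0$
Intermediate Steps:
$p = - \frac{5843}{45621273}$ ($p = \frac{1}{\left(-6968\right) \left(- \frac{1}{46744}\right) - 7808} = \frac{1}{\frac{871}{5843} - 7808} = \frac{1}{- \frac{45621273}{5843}} = - \frac{5843}{45621273} \approx -0.00012808$)
$p + 33 \left(-39\right) = - \frac{5843}{45621273} + 33 \left(-39\right) = - \frac{5843}{45621273} - 1287 = - \frac{58714584194}{45621273}$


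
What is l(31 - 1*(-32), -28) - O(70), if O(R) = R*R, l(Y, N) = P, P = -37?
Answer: -4937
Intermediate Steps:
l(Y, N) = -37
O(R) = R**2
l(31 - 1*(-32), -28) - O(70) = -37 - 1*70**2 = -37 - 1*4900 = -37 - 4900 = -4937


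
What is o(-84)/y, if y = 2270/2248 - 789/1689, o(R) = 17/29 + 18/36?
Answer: 19933578/9958397 ≈ 2.0017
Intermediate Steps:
o(R) = 63/58 (o(R) = 17*(1/29) + 18*(1/36) = 17/29 + ½ = 63/58)
y = 343393/632812 (y = 2270*(1/2248) - 789*1/1689 = 1135/1124 - 263/563 = 343393/632812 ≈ 0.54265)
o(-84)/y = 63/(58*(343393/632812)) = (63/58)*(632812/343393) = 19933578/9958397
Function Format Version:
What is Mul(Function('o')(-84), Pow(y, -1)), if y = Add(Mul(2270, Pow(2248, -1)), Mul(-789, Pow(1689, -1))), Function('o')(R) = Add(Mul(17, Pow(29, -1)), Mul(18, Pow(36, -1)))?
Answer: Rational(19933578, 9958397) ≈ 2.0017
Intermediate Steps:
Function('o')(R) = Rational(63, 58) (Function('o')(R) = Add(Mul(17, Rational(1, 29)), Mul(18, Rational(1, 36))) = Add(Rational(17, 29), Rational(1, 2)) = Rational(63, 58))
y = Rational(343393, 632812) (y = Add(Mul(2270, Rational(1, 2248)), Mul(-789, Rational(1, 1689))) = Add(Rational(1135, 1124), Rational(-263, 563)) = Rational(343393, 632812) ≈ 0.54265)
Mul(Function('o')(-84), Pow(y, -1)) = Mul(Rational(63, 58), Pow(Rational(343393, 632812), -1)) = Mul(Rational(63, 58), Rational(632812, 343393)) = Rational(19933578, 9958397)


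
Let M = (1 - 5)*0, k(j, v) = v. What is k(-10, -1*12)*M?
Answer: 0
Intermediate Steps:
M = 0 (M = -4*0 = 0)
k(-10, -1*12)*M = -1*12*0 = -12*0 = 0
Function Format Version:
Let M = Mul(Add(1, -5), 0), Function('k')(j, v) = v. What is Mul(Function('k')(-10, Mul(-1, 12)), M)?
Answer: 0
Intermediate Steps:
M = 0 (M = Mul(-4, 0) = 0)
Mul(Function('k')(-10, Mul(-1, 12)), M) = Mul(Mul(-1, 12), 0) = Mul(-12, 0) = 0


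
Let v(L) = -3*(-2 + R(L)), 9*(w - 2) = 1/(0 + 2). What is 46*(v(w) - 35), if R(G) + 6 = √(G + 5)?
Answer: -506 - 23*√254 ≈ -872.56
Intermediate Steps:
w = 37/18 (w = 2 + 1/(9*(0 + 2)) = 2 + (⅑)/2 = 2 + (⅑)*(½) = 2 + 1/18 = 37/18 ≈ 2.0556)
R(G) = -6 + √(5 + G) (R(G) = -6 + √(G + 5) = -6 + √(5 + G))
v(L) = 24 - 3*√(5 + L) (v(L) = -3*(-2 + (-6 + √(5 + L))) = -3*(-8 + √(5 + L)) = 24 - 3*√(5 + L))
46*(v(w) - 35) = 46*((24 - 3*√(5 + 37/18)) - 35) = 46*((24 - √254/2) - 35) = 46*(-11 - √254/2) = -506 - 23*√254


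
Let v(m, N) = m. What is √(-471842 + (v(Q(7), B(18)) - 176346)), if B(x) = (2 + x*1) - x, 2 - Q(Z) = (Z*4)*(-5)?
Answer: I*√648046 ≈ 805.01*I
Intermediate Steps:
Q(Z) = 2 + 20*Z (Q(Z) = 2 - Z*4*(-5) = 2 - 4*Z*(-5) = 2 - (-20)*Z = 2 + 20*Z)
B(x) = 2 (B(x) = (2 + x) - x = 2)
√(-471842 + (v(Q(7), B(18)) - 176346)) = √(-471842 + ((2 + 20*7) - 176346)) = √(-471842 + ((2 + 140) - 176346)) = √(-471842 + (142 - 176346)) = √(-471842 - 176204) = √(-648046) = I*√648046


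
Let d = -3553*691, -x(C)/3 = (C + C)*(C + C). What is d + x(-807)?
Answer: -10270111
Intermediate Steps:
x(C) = -12*C**2 (x(C) = -3*(C + C)*(C + C) = -3*2*C*2*C = -12*C**2)
d = -2455123
d + x(-807) = -2455123 - 12*(-807)**2 = -2455123 - 12*651249 = -2455123 - 7814988 = -10270111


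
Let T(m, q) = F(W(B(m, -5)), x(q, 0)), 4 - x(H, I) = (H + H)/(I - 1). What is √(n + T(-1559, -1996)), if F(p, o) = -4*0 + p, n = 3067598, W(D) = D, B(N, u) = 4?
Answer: √3067602 ≈ 1751.5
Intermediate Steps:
x(H, I) = 4 - 2*H/(-1 + I) (x(H, I) = 4 - (H + H)/(I - 1) = 4 - 2*H/(-1 + I))
F(p, o) = p (F(p, o) = 0 + p = p)
T(m, q) = 4
√(n + T(-1559, -1996)) = √(3067598 + 4) = √3067602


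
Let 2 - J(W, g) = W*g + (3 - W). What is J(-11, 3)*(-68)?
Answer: -1428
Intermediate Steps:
J(W, g) = -1 + W - W*g (J(W, g) = 2 - (W*g + (3 - W)) = 2 - (3 - W + W*g) = 2 + (-3 + W - W*g) = -1 + W - W*g)
J(-11, 3)*(-68) = (-1 - 11 - 1*(-11)*3)*(-68) = (-1 - 11 + 33)*(-68) = 21*(-68) = -1428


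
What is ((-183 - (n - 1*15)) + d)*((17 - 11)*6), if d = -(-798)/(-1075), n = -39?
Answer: -5021028/1075 ≈ -4670.7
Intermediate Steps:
d = -798/1075 (d = -(-798)*(-1)/1075 = -1*798/1075 = -798/1075 ≈ -0.74233)
((-183 - (n - 1*15)) + d)*((17 - 11)*6) = ((-183 - (-39 - 1*15)) - 798/1075)*((17 - 11)*6) = ((-183 - (-39 - 15)) - 798/1075)*(6*6) = ((-183 - 1*(-54)) - 798/1075)*36 = ((-183 + 54) - 798/1075)*36 = (-129 - 798/1075)*36 = -139473/1075*36 = -5021028/1075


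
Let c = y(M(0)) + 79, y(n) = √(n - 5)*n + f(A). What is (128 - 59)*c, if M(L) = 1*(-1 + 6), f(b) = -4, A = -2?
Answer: 5175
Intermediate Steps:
M(L) = 5 (M(L) = 1*5 = 5)
y(n) = -4 + n*√(-5 + n) (y(n) = √(n - 5)*n - 4 = √(-5 + n)*n - 4 = n*√(-5 + n) - 4 = -4 + n*√(-5 + n))
c = 75 (c = (-4 + 5*√(-5 + 5)) + 79 = (-4 + 5*√0) + 79 = (-4 + 5*0) + 79 = (-4 + 0) + 79 = -4 + 79 = 75)
(128 - 59)*c = (128 - 59)*75 = 69*75 = 5175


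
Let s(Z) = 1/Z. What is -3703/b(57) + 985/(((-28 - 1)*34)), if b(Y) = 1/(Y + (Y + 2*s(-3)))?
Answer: -1241396675/2958 ≈ -4.1967e+5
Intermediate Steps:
b(Y) = 1/(-⅔ + 2*Y) (b(Y) = 1/(Y + (Y + 2/(-3))) = 1/(Y + (Y + 2*(-⅓))) = 1/(Y + (Y - ⅔)) = 1/(Y + (-⅔ + Y)) = 1/(-⅔ + 2*Y))
-3703/b(57) + 985/(((-28 - 1)*34)) = -3703/(3/(2*(-1 + 3*57))) + 985/(((-28 - 1)*34)) = -3703/(3/(2*(-1 + 171))) + 985/((-29*34)) = -3703/((3/2)/170) + 985/(-986) = -3703/((3/2)*(1/170)) + 985*(-1/986) = -3703/3/340 - 985/986 = -3703*340/3 - 985/986 = -1259020/3 - 985/986 = -1241396675/2958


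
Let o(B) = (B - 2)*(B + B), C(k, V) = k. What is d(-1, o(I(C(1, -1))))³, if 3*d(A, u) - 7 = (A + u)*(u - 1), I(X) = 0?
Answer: 512/27 ≈ 18.963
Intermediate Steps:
o(B) = 2*B*(-2 + B) (o(B) = (-2 + B)*(2*B) = 2*B*(-2 + B))
d(A, u) = 7/3 + (-1 + u)*(A + u)/3 (d(A, u) = 7/3 + ((A + u)*(u - 1))/3 = 7/3 + ((A + u)*(-1 + u))/3 = 7/3 + ((-1 + u)*(A + u))/3 = 7/3 + (-1 + u)*(A + u)/3)
d(-1, o(I(C(1, -1))))³ = (7/3 - ⅓*(-1) - 2*0*(-2 + 0)/3 + (2*0*(-2 + 0))²/3 + (⅓)*(-1)*(2*0*(-2 + 0)))³ = (7/3 + ⅓ - 2*0*(-2)/3 + (2*0*(-2))²/3 + (⅓)*(-1)*(2*0*(-2)))³ = (7/3 + ⅓ - ⅓*0 + (⅓)*0² + (⅓)*(-1)*0)³ = (7/3 + ⅓ + 0 + (⅓)*0 + 0)³ = (7/3 + ⅓ + 0 + 0 + 0)³ = (8/3)³ = 512/27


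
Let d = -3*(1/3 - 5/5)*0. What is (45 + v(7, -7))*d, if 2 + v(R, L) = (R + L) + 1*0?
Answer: 0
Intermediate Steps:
v(R, L) = -2 + L + R (v(R, L) = -2 + ((R + L) + 1*0) = -2 + ((L + R) + 0) = -2 + (L + R) = -2 + L + R)
d = 0 (d = -3*(1*(⅓) - 5*⅕)*0 = -3*(⅓ - 1)*0 = -3*(-⅔)*0 = 2*0 = 0)
(45 + v(7, -7))*d = (45 + (-2 - 7 + 7))*0 = (45 - 2)*0 = 43*0 = 0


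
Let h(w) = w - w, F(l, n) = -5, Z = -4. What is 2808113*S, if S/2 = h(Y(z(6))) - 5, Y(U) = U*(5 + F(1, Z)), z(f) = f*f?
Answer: -28081130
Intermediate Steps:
z(f) = f**2
Y(U) = 0 (Y(U) = U*(5 - 5) = U*0 = 0)
h(w) = 0
S = -10 (S = 2*(0 - 5) = 2*(-5) = -10)
2808113*S = 2808113*(-10) = -28081130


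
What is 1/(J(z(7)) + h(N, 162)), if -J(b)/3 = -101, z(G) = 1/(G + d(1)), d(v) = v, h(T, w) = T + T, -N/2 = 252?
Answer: -1/705 ≈ -0.0014184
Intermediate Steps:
N = -504 (N = -2*252 = -504)
h(T, w) = 2*T
z(G) = 1/(1 + G) (z(G) = 1/(G + 1) = 1/(1 + G))
J(b) = 303 (J(b) = -3*(-101) = 303)
1/(J(z(7)) + h(N, 162)) = 1/(303 + 2*(-504)) = 1/(303 - 1008) = 1/(-705) = -1/705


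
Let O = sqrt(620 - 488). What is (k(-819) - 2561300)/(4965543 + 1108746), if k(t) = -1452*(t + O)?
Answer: -1372112/6074289 - 968*sqrt(33)/2024763 ≈ -0.22863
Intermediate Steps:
O = 2*sqrt(33) (O = sqrt(132) = 2*sqrt(33) ≈ 11.489)
k(t) = -2904*sqrt(33) - 1452*t (k(t) = -1452*(t + 2*sqrt(33)) = -2904*sqrt(33) - 1452*t)
(k(-819) - 2561300)/(4965543 + 1108746) = ((-2904*sqrt(33) - 1452*(-819)) - 2561300)/(4965543 + 1108746) = ((-2904*sqrt(33) + 1189188) - 2561300)/6074289 = ((1189188 - 2904*sqrt(33)) - 2561300)*(1/6074289) = (-1372112 - 2904*sqrt(33))*(1/6074289) = -1372112/6074289 - 968*sqrt(33)/2024763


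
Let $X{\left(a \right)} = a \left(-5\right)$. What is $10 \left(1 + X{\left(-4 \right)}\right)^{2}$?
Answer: $4410$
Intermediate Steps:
$X{\left(a \right)} = - 5 a$
$10 \left(1 + X{\left(-4 \right)}\right)^{2} = 10 \left(1 - -20\right)^{2} = 10 \left(1 + 20\right)^{2} = 10 \cdot 21^{2} = 10 \cdot 441 = 4410$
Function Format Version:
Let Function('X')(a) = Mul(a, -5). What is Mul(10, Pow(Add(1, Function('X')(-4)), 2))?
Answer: 4410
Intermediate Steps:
Function('X')(a) = Mul(-5, a)
Mul(10, Pow(Add(1, Function('X')(-4)), 2)) = Mul(10, Pow(Add(1, Mul(-5, -4)), 2)) = Mul(10, Pow(Add(1, 20), 2)) = Mul(10, Pow(21, 2)) = Mul(10, 441) = 4410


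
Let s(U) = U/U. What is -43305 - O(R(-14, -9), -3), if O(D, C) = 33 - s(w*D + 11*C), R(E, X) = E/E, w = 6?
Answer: -43337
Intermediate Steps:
R(E, X) = 1
s(U) = 1
O(D, C) = 32 (O(D, C) = 33 - 1*1 = 33 - 1 = 32)
-43305 - O(R(-14, -9), -3) = -43305 - 1*32 = -43305 - 32 = -43337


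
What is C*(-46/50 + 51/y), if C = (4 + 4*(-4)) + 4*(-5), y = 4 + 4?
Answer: -4364/25 ≈ -174.56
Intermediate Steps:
y = 8
C = -32 (C = (4 - 16) - 20 = -12 - 20 = -32)
C*(-46/50 + 51/y) = -32*(-46/50 + 51/8) = -32*(-46*1/50 + 51*(1/8)) = -32*(-23/25 + 51/8) = -32*1091/200 = -4364/25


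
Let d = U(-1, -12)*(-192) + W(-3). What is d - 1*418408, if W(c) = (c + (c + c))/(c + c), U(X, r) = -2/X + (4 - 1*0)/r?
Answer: -837453/2 ≈ -4.1873e+5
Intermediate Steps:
U(X, r) = -2/X + 4/r (U(X, r) = -2/X + (4 + 0)/r = -2/X + 4/r)
W(c) = 3/2 (W(c) = (c + 2*c)/((2*c)) = (3*c)*(1/(2*c)) = 3/2)
d = -637/2 (d = (-2/(-1) + 4/(-12))*(-192) + 3/2 = (-2*(-1) + 4*(-1/12))*(-192) + 3/2 = (2 - ⅓)*(-192) + 3/2 = (5/3)*(-192) + 3/2 = -320 + 3/2 = -637/2 ≈ -318.50)
d - 1*418408 = -637/2 - 1*418408 = -637/2 - 418408 = -837453/2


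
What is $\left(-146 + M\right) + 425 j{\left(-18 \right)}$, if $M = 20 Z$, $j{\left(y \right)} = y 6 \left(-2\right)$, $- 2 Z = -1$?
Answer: $91664$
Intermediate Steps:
$Z = \frac{1}{2}$ ($Z = \left(- \frac{1}{2}\right) \left(-1\right) = \frac{1}{2} \approx 0.5$)
$j{\left(y \right)} = - 12 y$ ($j{\left(y \right)} = 6 y \left(-2\right) = - 12 y$)
$M = 10$ ($M = 20 \cdot \frac{1}{2} = 10$)
$\left(-146 + M\right) + 425 j{\left(-18 \right)} = \left(-146 + 10\right) + 425 \left(\left(-12\right) \left(-18\right)\right) = -136 + 425 \cdot 216 = -136 + 91800 = 91664$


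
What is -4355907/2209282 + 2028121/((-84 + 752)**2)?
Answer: 1268490486977/492917325584 ≈ 2.5734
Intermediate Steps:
-4355907/2209282 + 2028121/((-84 + 752)**2) = -4355907*1/2209282 + 2028121/(668**2) = -4355907/2209282 + 2028121/446224 = 1268490486977/492917325584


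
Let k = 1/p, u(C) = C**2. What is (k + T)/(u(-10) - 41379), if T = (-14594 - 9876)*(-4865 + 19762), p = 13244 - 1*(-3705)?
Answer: 6178412020909/699637771 ≈ 8830.9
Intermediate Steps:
p = 16949 (p = 13244 + 3705 = 16949)
k = 1/16949 ≈ 5.9001e-5
T = -364529590 (T = -24470*14897 = -364529590)
(k + T)/(u(-10) - 41379) = (1/16949 - 364529590)/((-10)**2 - 41379) = -6178412020909/(16949*(100 - 41379)) = -6178412020909/16949/(-41279) = -6178412020909/16949*(-1/41279) = 6178412020909/699637771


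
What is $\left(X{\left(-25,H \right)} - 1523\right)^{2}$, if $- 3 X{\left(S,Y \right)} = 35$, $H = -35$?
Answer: $\frac{21196816}{9} \approx 2.3552 \cdot 10^{6}$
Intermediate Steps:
$X{\left(S,Y \right)} = - \frac{35}{3}$ ($X{\left(S,Y \right)} = \left(- \frac{1}{3}\right) 35 = - \frac{35}{3}$)
$\left(X{\left(-25,H \right)} - 1523\right)^{2} = \left(- \frac{35}{3} - 1523\right)^{2} = \left(- \frac{4604}{3}\right)^{2} = \frac{21196816}{9}$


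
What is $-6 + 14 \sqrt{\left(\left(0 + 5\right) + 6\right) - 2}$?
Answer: $36$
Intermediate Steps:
$-6 + 14 \sqrt{\left(\left(0 + 5\right) + 6\right) - 2} = -6 + 14 \sqrt{\left(5 + 6\right) - 2} = -6 + 14 \sqrt{11 - 2} = -6 + 14 \sqrt{9} = -6 + 14 \cdot 3 = -6 + 42 = 36$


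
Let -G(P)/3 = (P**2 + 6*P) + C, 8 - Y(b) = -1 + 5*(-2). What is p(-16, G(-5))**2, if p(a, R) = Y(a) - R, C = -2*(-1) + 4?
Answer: 484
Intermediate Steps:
C = 6 (C = 2 + 4 = 6)
Y(b) = 19 (Y(b) = 8 - (-1 + 5*(-2)) = 8 - (-1 - 10) = 8 - 1*(-11) = 8 + 11 = 19)
G(P) = -18 - 18*P - 3*P**2 (G(P) = -3*((P**2 + 6*P) + 6) = -3*(6 + P**2 + 6*P) = -18 - 18*P - 3*P**2)
p(a, R) = 19 - R
p(-16, G(-5))**2 = (19 - (-18 - 18*(-5) - 3*(-5)**2))**2 = (19 - (-18 + 90 - 3*25))**2 = (19 - (-18 + 90 - 75))**2 = (19 - 1*(-3))**2 = (19 + 3)**2 = 22**2 = 484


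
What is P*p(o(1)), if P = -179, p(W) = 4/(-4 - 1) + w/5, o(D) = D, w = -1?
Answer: 179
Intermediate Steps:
p(W) = -1 (p(W) = 4/(-4 - 1) - 1/5 = 4/(-5) - 1*⅕ = 4*(-⅕) - ⅕ = -⅘ - ⅕ = -1)
P*p(o(1)) = -179*(-1) = 179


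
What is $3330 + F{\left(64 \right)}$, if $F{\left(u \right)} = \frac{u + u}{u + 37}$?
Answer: $\frac{336458}{101} \approx 3331.3$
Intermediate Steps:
$F{\left(u \right)} = \frac{2 u}{37 + u}$
$3330 + F{\left(64 \right)} = 3330 + 2 \cdot 64 \frac{1}{37 + 64} = 3330 + 2 \cdot 64 \cdot \frac{1}{101} = 3330 + \frac{128}{101} = \frac{336458}{101}$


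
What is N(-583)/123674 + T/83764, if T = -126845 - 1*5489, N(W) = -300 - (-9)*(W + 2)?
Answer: -2103675784/1294928617 ≈ -1.6245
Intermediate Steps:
N(W) = -282 + 9*W (N(W) = -300 - (-9)*(2 + W) = -300 - (-18 - 9*W) = -300 + (18 + 9*W) = -282 + 9*W)
T = -132334 (T = -126845 - 5489 = -132334)
N(-583)/123674 + T/83764 = (-282 + 9*(-583))/123674 - 132334/83764 = (-282 - 5247)*(1/123674) - 132334*1/83764 = -5529*1/123674 - 66167/41882 = -5529/123674 - 66167/41882 = -2103675784/1294928617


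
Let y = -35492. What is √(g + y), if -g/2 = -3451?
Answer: I*√28590 ≈ 169.09*I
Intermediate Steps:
g = 6902 (g = -2*(-3451) = 6902)
√(g + y) = √(6902 - 35492) = √(-28590) = I*√28590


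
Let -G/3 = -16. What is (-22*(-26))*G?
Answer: 27456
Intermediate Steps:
G = 48 (G = -3*(-16) = 48)
(-22*(-26))*G = -22*(-26)*48 = 572*48 = 27456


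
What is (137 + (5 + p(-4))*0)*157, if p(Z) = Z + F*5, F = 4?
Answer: 21509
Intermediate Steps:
p(Z) = 20 + Z (p(Z) = Z + 4*5 = Z + 20 = 20 + Z)
(137 + (5 + p(-4))*0)*157 = (137 + (5 + (20 - 4))*0)*157 = (137 + (5 + 16)*0)*157 = (137 + 21*0)*157 = (137 + 0)*157 = 137*157 = 21509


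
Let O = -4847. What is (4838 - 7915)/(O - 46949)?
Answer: 3077/51796 ≈ 0.059406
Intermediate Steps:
(4838 - 7915)/(O - 46949) = (4838 - 7915)/(-4847 - 46949) = -3077/(-51796) = -3077*(-1/51796) = 3077/51796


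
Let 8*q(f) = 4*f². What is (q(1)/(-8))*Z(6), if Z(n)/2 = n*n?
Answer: -9/2 ≈ -4.5000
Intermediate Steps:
q(f) = f²/2 (q(f) = (4*f²)/8 = f²/2)
Z(n) = 2*n² (Z(n) = 2*(n*n) = 2*n²)
(q(1)/(-8))*Z(6) = (((½)*1²)/(-8))*(2*6²) = (((½)*1)*(-⅛))*(2*36) = ((½)*(-⅛))*72 = -1/16*72 = -9/2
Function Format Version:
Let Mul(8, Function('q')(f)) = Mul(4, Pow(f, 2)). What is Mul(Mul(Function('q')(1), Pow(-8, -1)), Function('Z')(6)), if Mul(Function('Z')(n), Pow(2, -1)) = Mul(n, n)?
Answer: Rational(-9, 2) ≈ -4.5000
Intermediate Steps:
Function('q')(f) = Mul(Rational(1, 2), Pow(f, 2)) (Function('q')(f) = Mul(Rational(1, 8), Mul(4, Pow(f, 2))) = Mul(Rational(1, 2), Pow(f, 2)))
Function('Z')(n) = Mul(2, Pow(n, 2)) (Function('Z')(n) = Mul(2, Mul(n, n)) = Mul(2, Pow(n, 2)))
Mul(Mul(Function('q')(1), Pow(-8, -1)), Function('Z')(6)) = Mul(Mul(Mul(Rational(1, 2), Pow(1, 2)), Pow(-8, -1)), Mul(2, Pow(6, 2))) = Mul(Mul(Mul(Rational(1, 2), 1), Rational(-1, 8)), Mul(2, 36)) = Mul(Mul(Rational(1, 2), Rational(-1, 8)), 72) = Mul(Rational(-1, 16), 72) = Rational(-9, 2)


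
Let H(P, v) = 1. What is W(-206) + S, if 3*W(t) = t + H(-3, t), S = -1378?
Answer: -4339/3 ≈ -1446.3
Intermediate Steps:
W(t) = ⅓ + t/3 (W(t) = (t + 1)/3 = (1 + t)/3 = ⅓ + t/3)
W(-206) + S = (⅓ + (⅓)*(-206)) - 1378 = (⅓ - 206/3) - 1378 = -205/3 - 1378 = -4339/3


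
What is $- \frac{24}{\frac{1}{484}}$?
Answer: $-11616$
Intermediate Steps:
$- \frac{24}{\frac{1}{484}} = - 24 \frac{1}{\frac{1}{484}} = \left(-24\right) 484 = -11616$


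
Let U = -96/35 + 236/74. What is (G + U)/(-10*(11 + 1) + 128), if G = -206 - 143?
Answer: -451377/10360 ≈ -43.569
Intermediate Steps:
G = -349
U = 578/1295 (U = -96*1/35 + 236*(1/74) = -96/35 + 118/37 = 578/1295 ≈ 0.44633)
(G + U)/(-10*(11 + 1) + 128) = (-349 + 578/1295)/(-10*(11 + 1) + 128) = -451377/(1295*(-10*12 + 128)) = -451377/(1295*(-120 + 128)) = -451377/1295/8 = -451377/1295*⅛ = -451377/10360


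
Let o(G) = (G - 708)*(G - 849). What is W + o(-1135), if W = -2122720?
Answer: 1533792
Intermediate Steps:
o(G) = (-849 + G)*(-708 + G) (o(G) = (-708 + G)*(-849 + G) = (-849 + G)*(-708 + G))
W + o(-1135) = -2122720 + (601092 + (-1135)² - 1557*(-1135)) = -2122720 + (601092 + 1288225 + 1767195) = -2122720 + 3656512 = 1533792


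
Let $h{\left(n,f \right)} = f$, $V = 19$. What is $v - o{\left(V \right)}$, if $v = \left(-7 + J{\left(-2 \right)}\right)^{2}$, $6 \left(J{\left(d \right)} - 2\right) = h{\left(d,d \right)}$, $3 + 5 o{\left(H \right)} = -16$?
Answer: $\frac{1451}{45} \approx 32.244$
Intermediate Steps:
$o{\left(H \right)} = - \frac{19}{5}$ ($o{\left(H \right)} = - \frac{3}{5} + \frac{1}{5} \left(-16\right) = - \frac{3}{5} - \frac{16}{5} = - \frac{19}{5}$)
$J{\left(d \right)} = 2 + \frac{d}{6}$
$v = \frac{256}{9}$ ($v = \left(-7 + \left(2 + \frac{1}{6} \left(-2\right)\right)\right)^{2} = \left(-7 + \left(2 - \frac{1}{3}\right)\right)^{2} = \left(-7 + \frac{5}{3}\right)^{2} = \left(- \frac{16}{3}\right)^{2} = \frac{256}{9} \approx 28.444$)
$v - o{\left(V \right)} = \frac{256}{9} - - \frac{19}{5} = \frac{256}{9} + \frac{19}{5} = \frac{1451}{45}$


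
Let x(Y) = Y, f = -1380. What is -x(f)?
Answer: 1380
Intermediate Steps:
-x(f) = -1*(-1380) = 1380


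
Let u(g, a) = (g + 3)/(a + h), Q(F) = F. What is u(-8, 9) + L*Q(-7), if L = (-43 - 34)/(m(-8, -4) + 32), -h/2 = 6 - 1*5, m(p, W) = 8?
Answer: 3573/280 ≈ 12.761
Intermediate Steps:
h = -2 (h = -2*(6 - 1*5) = -2*(6 - 5) = -2*1 = -2)
u(g, a) = (3 + g)/(-2 + a) (u(g, a) = (g + 3)/(a - 2) = (3 + g)/(-2 + a))
L = -77/40 (L = (-43 - 34)/(8 + 32) = -77/40 ≈ -1.9250)
u(-8, 9) + L*Q(-7) = (3 - 8)/(-2 + 9) - 77/40*(-7) = -5/7 + 539/40 = 3573/280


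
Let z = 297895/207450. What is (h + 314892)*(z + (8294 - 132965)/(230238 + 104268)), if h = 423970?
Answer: 908611430516384/1156554495 ≈ 7.8562e+5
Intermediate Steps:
z = 59579/41490 (z = 297895*(1/207450) = 59579/41490 ≈ 1.4360)
(h + 314892)*(z + (8294 - 132965)/(230238 + 104268)) = (423970 + 314892)*(59579/41490 + (8294 - 132965)/(230238 + 104268)) = 738862*(59579/41490 - 124671/334506) = 738862*(59579/41490 - 124671*1/334506) = 738862*(59579/41490 - 41557/111502) = 738862*(1229744432/1156554495) = 908611430516384/1156554495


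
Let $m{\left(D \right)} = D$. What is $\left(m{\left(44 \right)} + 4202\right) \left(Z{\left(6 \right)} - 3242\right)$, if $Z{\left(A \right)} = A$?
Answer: $-13740056$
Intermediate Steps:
$\left(m{\left(44 \right)} + 4202\right) \left(Z{\left(6 \right)} - 3242\right) = \left(44 + 4202\right) \left(6 - 3242\right) = 4246 \left(-3236\right) = -13740056$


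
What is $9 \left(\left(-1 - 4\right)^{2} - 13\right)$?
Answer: $108$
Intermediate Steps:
$9 \left(\left(-1 - 4\right)^{2} - 13\right) = 9 \left(\left(-5\right)^{2} - 13\right) = 9 \left(25 - 13\right) = 9 \cdot 12 = 108$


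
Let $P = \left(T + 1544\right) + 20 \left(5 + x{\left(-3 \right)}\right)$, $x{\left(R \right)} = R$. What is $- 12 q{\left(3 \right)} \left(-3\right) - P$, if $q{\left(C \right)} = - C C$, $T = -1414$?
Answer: $-494$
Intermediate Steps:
$q{\left(C \right)} = - C^{2}$
$P = 170$ ($P = \left(-1414 + 1544\right) + 20 \left(5 - 3\right) = 130 + 20 \cdot 2 = 130 + 40 = 170$)
$- 12 q{\left(3 \right)} \left(-3\right) - P = - 12 \left(- 3^{2}\right) \left(-3\right) - 170 = - 12 \left(\left(-1\right) 9\right) \left(-3\right) - 170 = \left(-12\right) \left(-9\right) \left(-3\right) - 170 = 108 \left(-3\right) - 170 = -324 - 170 = -494$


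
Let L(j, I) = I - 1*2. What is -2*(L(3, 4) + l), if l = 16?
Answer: -36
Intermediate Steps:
L(j, I) = -2 + I (L(j, I) = I - 2 = -2 + I)
-2*(L(3, 4) + l) = -2*((-2 + 4) + 16) = -2*(2 + 16) = -2*18 = -36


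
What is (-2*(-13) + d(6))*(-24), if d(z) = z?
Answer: -768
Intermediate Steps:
(-2*(-13) + d(6))*(-24) = (-2*(-13) + 6)*(-24) = (26 + 6)*(-24) = 32*(-24) = -768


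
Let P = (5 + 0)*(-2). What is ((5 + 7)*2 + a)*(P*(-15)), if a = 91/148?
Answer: 273225/74 ≈ 3692.2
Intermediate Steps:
P = -10 (P = 5*(-2) = -10)
a = 91/148 (a = 91*(1/148) = 91/148 ≈ 0.61486)
((5 + 7)*2 + a)*(P*(-15)) = ((5 + 7)*2 + 91/148)*(-10*(-15)) = (12*2 + 91/148)*150 = (24 + 91/148)*150 = (3643/148)*150 = 273225/74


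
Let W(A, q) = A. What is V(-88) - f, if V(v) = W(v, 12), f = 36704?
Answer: -36792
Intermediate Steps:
V(v) = v
V(-88) - f = -88 - 1*36704 = -88 - 36704 = -36792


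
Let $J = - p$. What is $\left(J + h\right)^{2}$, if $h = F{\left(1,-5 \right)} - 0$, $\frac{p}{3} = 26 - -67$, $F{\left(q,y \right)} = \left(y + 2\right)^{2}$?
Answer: $72900$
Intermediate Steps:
$F{\left(q,y \right)} = \left(2 + y\right)^{2}$
$p = 279$ ($p = 3 \left(26 - -67\right) = 3 \left(26 + 67\right) = 3 \cdot 93 = 279$)
$h = 9$ ($h = \left(2 - 5\right)^{2} - 0 = \left(-3\right)^{2} + 0 = 9 + 0 = 9$)
$J = -279$ ($J = \left(-1\right) 279 = -279$)
$\left(J + h\right)^{2} = \left(-279 + 9\right)^{2} = \left(-270\right)^{2} = 72900$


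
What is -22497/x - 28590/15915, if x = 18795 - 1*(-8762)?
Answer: -76392959/29237977 ≈ -2.6128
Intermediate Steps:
x = 27557 (x = 18795 + 8762 = 27557)
-22497/x - 28590/15915 = -22497/27557 - 28590/15915 = -22497*1/27557 - 28590*1/15915 = -22497/27557 - 1906/1061 = -76392959/29237977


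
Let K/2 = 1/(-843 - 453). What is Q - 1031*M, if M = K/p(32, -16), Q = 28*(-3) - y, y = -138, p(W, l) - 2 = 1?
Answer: 106007/1944 ≈ 54.530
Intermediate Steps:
p(W, l) = 3 (p(W, l) = 2 + 1 = 3)
K = -1/648 (K = 2/(-843 - 453) = 2/(-1296) = 2*(-1/1296) = -1/648 ≈ -0.0015432)
Q = 54 (Q = 28*(-3) - 1*(-138) = -84 + 138 = 54)
M = -1/1944 (M = -1/648/3 = -1/648*1/3 = -1/1944 ≈ -0.00051440)
Q - 1031*M = 54 - 1031*(-1/1944) = 54 + 1031/1944 = 106007/1944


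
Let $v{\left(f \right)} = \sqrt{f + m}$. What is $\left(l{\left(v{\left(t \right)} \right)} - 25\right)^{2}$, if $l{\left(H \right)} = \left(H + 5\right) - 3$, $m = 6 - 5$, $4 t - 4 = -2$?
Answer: $\frac{\left(-46 + \sqrt{6}\right)^{2}}{4} \approx 474.16$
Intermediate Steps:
$t = \frac{1}{2}$ ($t = 1 + \frac{1}{4} \left(-2\right) = 1 - \frac{1}{2} = \frac{1}{2} \approx 0.5$)
$m = 1$ ($m = 6 - 5 = 1$)
$v{\left(f \right)} = \sqrt{1 + f}$ ($v{\left(f \right)} = \sqrt{f + 1} = \sqrt{1 + f}$)
$l{\left(H \right)} = 2 + H$ ($l{\left(H \right)} = \left(5 + H\right) - 3 = 2 + H$)
$\left(l{\left(v{\left(t \right)} \right)} - 25\right)^{2} = \left(\left(2 + \sqrt{1 + \frac{1}{2}}\right) - 25\right)^{2} = \left(\left(2 + \sqrt{\frac{3}{2}}\right) - 25\right)^{2} = \left(\left(2 + \frac{\sqrt{6}}{2}\right) - 25\right)^{2} = \left(-23 + \frac{\sqrt{6}}{2}\right)^{2}$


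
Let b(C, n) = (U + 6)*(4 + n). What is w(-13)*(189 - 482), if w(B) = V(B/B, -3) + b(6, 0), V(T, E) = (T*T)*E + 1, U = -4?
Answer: -1758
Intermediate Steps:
V(T, E) = 1 + E*T**2 (V(T, E) = T**2*E + 1 = E*T**2 + 1 = 1 + E*T**2)
b(C, n) = 8 + 2*n (b(C, n) = (-4 + 6)*(4 + n) = 2*(4 + n) = 8 + 2*n)
w(B) = 6 (w(B) = (1 - 3*(B/B)**2) + (8 + 2*0) = (1 - 3*1**2) + (8 + 0) = (1 - 3*1) + 8 = (1 - 3) + 8 = -2 + 8 = 6)
w(-13)*(189 - 482) = 6*(189 - 482) = 6*(-293) = -1758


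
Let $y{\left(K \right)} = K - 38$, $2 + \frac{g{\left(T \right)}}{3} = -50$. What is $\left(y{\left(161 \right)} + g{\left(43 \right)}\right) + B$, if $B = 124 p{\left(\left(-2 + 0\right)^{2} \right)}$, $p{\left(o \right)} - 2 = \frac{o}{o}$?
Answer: $339$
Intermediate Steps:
$p{\left(o \right)} = 3$ ($p{\left(o \right)} = 2 + \frac{o}{o} = 2 + 1 = 3$)
$g{\left(T \right)} = -156$ ($g{\left(T \right)} = -6 + 3 \left(-50\right) = -6 - 150 = -156$)
$y{\left(K \right)} = -38 + K$ ($y{\left(K \right)} = K - 38 = -38 + K$)
$B = 372$ ($B = 124 \cdot 3 = 372$)
$\left(y{\left(161 \right)} + g{\left(43 \right)}\right) + B = \left(\left(-38 + 161\right) - 156\right) + 372 = \left(123 - 156\right) + 372 = -33 + 372 = 339$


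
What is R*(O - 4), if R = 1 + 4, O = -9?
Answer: -65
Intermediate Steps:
R = 5
R*(O - 4) = 5*(-9 - 4) = 5*(-13) = -65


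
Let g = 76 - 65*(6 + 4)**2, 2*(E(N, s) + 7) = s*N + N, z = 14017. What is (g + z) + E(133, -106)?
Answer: 1207/2 ≈ 603.50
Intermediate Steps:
E(N, s) = -7 + N/2 + N*s/2 (E(N, s) = -7 + (s*N + N)/2 = -7 + (N*s + N)/2 = -7 + (N + N*s)/2 = -7 + (N/2 + N*s/2) = -7 + N/2 + N*s/2)
g = -6424 (g = 76 - 65*10**2 = 76 - 65*100 = 76 - 6500 = -6424)
(g + z) + E(133, -106) = (-6424 + 14017) + (-7 + (1/2)*133 + (1/2)*133*(-106)) = 7593 + (-7 + 133/2 - 7049) = 7593 - 13979/2 = 1207/2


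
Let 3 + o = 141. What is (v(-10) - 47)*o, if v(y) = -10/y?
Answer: -6348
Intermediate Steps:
o = 138 (o = -3 + 141 = 138)
(v(-10) - 47)*o = (-10/(-10) - 47)*138 = (-10*(-⅒) - 47)*138 = (1 - 47)*138 = -46*138 = -6348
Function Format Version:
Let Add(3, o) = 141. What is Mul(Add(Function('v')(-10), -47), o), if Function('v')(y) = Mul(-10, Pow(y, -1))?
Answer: -6348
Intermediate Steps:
o = 138 (o = Add(-3, 141) = 138)
Mul(Add(Function('v')(-10), -47), o) = Mul(Add(Mul(-10, Pow(-10, -1)), -47), 138) = Mul(Add(Mul(-10, Rational(-1, 10)), -47), 138) = Mul(Add(1, -47), 138) = Mul(-46, 138) = -6348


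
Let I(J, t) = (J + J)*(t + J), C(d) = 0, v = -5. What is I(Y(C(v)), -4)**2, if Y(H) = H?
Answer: 0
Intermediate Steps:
I(J, t) = 2*J*(J + t) (I(J, t) = (2*J)*(J + t) = 2*J*(J + t))
I(Y(C(v)), -4)**2 = (2*0*(0 - 4))**2 = (2*0*(-4))**2 = 0**2 = 0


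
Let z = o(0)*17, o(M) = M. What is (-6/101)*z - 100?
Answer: -100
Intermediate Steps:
z = 0 (z = 0*17 = 0)
(-6/101)*z - 100 = -6/101*0 - 100 = 0 - 100 = -100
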